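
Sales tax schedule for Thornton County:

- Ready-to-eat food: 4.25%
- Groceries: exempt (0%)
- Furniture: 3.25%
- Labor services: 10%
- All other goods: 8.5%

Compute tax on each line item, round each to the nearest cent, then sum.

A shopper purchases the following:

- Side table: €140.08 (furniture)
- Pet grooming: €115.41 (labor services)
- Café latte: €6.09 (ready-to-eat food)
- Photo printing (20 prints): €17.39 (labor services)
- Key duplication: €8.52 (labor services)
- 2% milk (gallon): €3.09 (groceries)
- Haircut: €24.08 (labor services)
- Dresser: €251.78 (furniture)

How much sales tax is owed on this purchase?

€29.53

Side table €140.08: furniture → 3.25% → €4.55
Pet grooming €115.41: labor services → 10% → €11.54
Café latte €6.09: ready-to-eat food → 4.25% → €0.26
Photo printing (20 prints) €17.39: labor services → 10% → €1.74
Key duplication €8.52: labor services → 10% → €0.85
2% milk (gallon) €3.09: groceries → 0% → €0.00
Haircut €24.08: labor services → 10% → €2.41
Dresser €251.78: furniture → 3.25% → €8.18
Total tax = €4.55 + €11.54 + €0.26 + €1.74 + €0.85 + €2.41 + €8.18 = €29.53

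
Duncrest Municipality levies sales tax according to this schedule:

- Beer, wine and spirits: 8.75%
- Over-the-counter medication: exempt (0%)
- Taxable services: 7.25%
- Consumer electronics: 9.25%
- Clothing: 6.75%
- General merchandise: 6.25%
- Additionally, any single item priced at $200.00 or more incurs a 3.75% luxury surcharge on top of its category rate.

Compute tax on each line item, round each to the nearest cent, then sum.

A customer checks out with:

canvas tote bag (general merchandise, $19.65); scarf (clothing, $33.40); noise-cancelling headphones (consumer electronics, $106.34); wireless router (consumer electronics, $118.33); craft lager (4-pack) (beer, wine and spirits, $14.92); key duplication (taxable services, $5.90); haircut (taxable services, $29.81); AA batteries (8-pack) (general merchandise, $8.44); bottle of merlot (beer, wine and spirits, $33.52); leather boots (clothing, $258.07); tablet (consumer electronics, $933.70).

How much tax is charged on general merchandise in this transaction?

Canvas tote bag $19.65: general merchandise → 6.25% → $1.23
AA batteries (8-pack) $8.44: general merchandise → 6.25% → $0.53
Tax on general merchandise = $1.23 + $0.53 = $1.76

$1.76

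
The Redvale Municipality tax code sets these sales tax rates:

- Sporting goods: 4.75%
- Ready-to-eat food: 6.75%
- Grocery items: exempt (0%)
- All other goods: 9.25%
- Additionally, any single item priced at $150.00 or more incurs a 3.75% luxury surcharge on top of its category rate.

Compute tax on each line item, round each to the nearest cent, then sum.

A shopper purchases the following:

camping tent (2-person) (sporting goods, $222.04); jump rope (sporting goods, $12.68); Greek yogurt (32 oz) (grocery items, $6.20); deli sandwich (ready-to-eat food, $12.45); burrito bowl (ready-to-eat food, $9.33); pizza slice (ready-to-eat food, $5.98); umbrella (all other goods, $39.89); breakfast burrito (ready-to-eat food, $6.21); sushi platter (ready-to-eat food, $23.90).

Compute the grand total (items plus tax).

$365.74

Camping tent (2-person) $222.04: sporting goods → 4.75% + 3.75% surcharge = 8.5% → $18.87
Jump rope $12.68: sporting goods → 4.75% → $0.60
Greek yogurt (32 oz) $6.20: grocery items → 0% → $0.00
Deli sandwich $12.45: ready-to-eat food → 6.75% → $0.84
Burrito bowl $9.33: ready-to-eat food → 6.75% → $0.63
Pizza slice $5.98: ready-to-eat food → 6.75% → $0.40
Umbrella $39.89: all other goods → 9.25% → $3.69
Breakfast burrito $6.21: ready-to-eat food → 6.75% → $0.42
Sushi platter $23.90: ready-to-eat food → 6.75% → $1.61
Subtotal = $338.68; tax = $27.06; total due = $365.74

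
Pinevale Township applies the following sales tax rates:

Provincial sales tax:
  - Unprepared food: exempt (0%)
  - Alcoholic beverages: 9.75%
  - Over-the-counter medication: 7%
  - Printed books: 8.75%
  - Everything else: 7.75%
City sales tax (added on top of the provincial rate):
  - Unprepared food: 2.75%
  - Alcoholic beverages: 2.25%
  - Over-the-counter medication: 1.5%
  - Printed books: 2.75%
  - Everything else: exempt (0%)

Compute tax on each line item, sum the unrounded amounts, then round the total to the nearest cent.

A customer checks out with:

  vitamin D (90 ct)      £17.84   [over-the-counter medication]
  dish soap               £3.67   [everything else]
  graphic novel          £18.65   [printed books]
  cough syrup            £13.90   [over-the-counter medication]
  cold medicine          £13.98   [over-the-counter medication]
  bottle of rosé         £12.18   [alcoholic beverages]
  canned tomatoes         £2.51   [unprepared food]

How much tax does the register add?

£7.85

Vitamin D (90 ct) £17.84: over-the-counter medication → 7% + 1.5% city = 8.5% → £1.5164
Dish soap £3.67: everything else → 7.75% + 0% city = 7.75% → £0.284425
Graphic novel £18.65: printed books → 8.75% + 2.75% city = 11.5% → £2.14475
Cough syrup £13.90: over-the-counter medication → 7% + 1.5% city = 8.5% → £1.1815
Cold medicine £13.98: over-the-counter medication → 7% + 1.5% city = 8.5% → £1.1883
Bottle of rosé £12.18: alcoholic beverages → 9.75% + 2.25% city = 12% → £1.4616
Canned tomatoes £2.51: unprepared food → 0% + 2.75% city = 2.75% → £0.069025
Unrounded tax sum = £7.846 → £7.85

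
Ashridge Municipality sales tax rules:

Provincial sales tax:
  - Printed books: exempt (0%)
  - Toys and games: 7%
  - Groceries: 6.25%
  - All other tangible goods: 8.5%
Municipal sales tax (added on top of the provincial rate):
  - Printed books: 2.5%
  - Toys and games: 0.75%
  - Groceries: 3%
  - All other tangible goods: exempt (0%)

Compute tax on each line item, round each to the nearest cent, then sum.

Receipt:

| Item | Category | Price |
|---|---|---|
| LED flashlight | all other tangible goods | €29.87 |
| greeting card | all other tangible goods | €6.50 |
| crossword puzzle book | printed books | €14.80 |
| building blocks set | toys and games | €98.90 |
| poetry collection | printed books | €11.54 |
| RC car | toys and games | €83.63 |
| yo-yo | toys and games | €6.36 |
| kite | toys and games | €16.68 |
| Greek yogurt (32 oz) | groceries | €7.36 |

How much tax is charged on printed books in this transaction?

Crossword puzzle book €14.80: printed books → 0% + 2.5% municipal = 2.5% → €0.37
Poetry collection €11.54: printed books → 0% + 2.5% municipal = 2.5% → €0.29
Tax on printed books = €0.37 + €0.29 = €0.66

€0.66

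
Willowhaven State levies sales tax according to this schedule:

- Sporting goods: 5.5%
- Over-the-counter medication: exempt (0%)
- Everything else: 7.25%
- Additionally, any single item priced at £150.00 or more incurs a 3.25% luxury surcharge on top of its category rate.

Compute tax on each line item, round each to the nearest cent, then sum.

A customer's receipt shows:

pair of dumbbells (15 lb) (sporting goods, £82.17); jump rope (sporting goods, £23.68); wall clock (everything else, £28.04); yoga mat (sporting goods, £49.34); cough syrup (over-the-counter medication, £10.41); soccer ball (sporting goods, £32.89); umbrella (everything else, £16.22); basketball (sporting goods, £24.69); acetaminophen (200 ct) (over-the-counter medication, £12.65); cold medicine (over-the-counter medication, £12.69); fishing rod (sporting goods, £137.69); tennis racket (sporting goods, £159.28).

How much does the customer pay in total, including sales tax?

Pair of dumbbells (15 lb) £82.17: sporting goods → 5.5% → £4.52
Jump rope £23.68: sporting goods → 5.5% → £1.30
Wall clock £28.04: everything else → 7.25% → £2.03
Yoga mat £49.34: sporting goods → 5.5% → £2.71
Cough syrup £10.41: over-the-counter medication → 0% → £0.00
Soccer ball £32.89: sporting goods → 5.5% → £1.81
Umbrella £16.22: everything else → 7.25% → £1.18
Basketball £24.69: sporting goods → 5.5% → £1.36
Acetaminophen (200 ct) £12.65: over-the-counter medication → 0% → £0.00
Cold medicine £12.69: over-the-counter medication → 0% → £0.00
Fishing rod £137.69: sporting goods → 5.5% → £7.57
Tennis racket £159.28: sporting goods → 5.5% + 3.25% surcharge = 8.75% → £13.94
Subtotal = £589.75; tax = £36.42; total due = £626.17

£626.17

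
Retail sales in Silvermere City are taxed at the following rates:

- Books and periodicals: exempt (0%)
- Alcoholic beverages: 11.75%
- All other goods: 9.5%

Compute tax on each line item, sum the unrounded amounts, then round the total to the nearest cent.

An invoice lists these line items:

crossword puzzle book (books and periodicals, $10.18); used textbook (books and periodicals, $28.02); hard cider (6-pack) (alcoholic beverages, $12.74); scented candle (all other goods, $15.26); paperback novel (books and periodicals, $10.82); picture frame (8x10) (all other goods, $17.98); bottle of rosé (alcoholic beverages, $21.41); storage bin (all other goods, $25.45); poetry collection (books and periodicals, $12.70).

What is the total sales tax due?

Crossword puzzle book $10.18: books and periodicals → 0% → $0.00
Used textbook $28.02: books and periodicals → 0% → $0.00
Hard cider (6-pack) $12.74: alcoholic beverages → 11.75% → $1.49695
Scented candle $15.26: all other goods → 9.5% → $1.4497
Paperback novel $10.82: books and periodicals → 0% → $0.00
Picture frame (8x10) $17.98: all other goods → 9.5% → $1.7081
Bottle of rosé $21.41: alcoholic beverages → 11.75% → $2.515675
Storage bin $25.45: all other goods → 9.5% → $2.41775
Poetry collection $12.70: books and periodicals → 0% → $0.00
Unrounded tax sum = $9.588175 → $9.59

$9.59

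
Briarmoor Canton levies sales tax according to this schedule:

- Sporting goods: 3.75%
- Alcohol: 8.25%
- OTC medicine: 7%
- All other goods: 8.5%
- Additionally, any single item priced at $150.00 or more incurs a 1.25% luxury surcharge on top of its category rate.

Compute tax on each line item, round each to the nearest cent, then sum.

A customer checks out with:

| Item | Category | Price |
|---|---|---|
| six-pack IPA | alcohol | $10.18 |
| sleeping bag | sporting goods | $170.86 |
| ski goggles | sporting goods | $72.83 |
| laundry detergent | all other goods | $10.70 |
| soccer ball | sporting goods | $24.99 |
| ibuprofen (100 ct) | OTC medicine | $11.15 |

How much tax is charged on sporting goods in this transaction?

Sleeping bag $170.86: sporting goods → 3.75% + 1.25% surcharge = 5% → $8.54
Ski goggles $72.83: sporting goods → 3.75% → $2.73
Soccer ball $24.99: sporting goods → 3.75% → $0.94
Tax on sporting goods = $8.54 + $2.73 + $0.94 = $12.21

$12.21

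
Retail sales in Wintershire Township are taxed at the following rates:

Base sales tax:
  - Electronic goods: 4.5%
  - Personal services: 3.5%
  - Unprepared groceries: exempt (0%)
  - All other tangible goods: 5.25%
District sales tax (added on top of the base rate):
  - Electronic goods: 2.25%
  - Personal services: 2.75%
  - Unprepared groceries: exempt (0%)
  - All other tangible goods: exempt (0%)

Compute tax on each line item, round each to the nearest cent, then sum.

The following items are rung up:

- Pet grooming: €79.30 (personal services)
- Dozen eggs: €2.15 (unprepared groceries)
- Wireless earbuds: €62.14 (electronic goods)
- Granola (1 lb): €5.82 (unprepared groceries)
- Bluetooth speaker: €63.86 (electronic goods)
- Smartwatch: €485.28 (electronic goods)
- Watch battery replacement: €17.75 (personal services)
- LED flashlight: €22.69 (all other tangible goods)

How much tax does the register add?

Pet grooming €79.30: personal services → 3.5% + 2.75% district = 6.25% → €4.96
Dozen eggs €2.15: unprepared groceries → 0% + 0% district = 0% → €0.00
Wireless earbuds €62.14: electronic goods → 4.5% + 2.25% district = 6.75% → €4.19
Granola (1 lb) €5.82: unprepared groceries → 0% + 0% district = 0% → €0.00
Bluetooth speaker €63.86: electronic goods → 4.5% + 2.25% district = 6.75% → €4.31
Smartwatch €485.28: electronic goods → 4.5% + 2.25% district = 6.75% → €32.76
Watch battery replacement €17.75: personal services → 3.5% + 2.75% district = 6.25% → €1.11
LED flashlight €22.69: all other tangible goods → 5.25% + 0% district = 5.25% → €1.19
Total tax = €4.96 + €4.19 + €4.31 + €32.76 + €1.11 + €1.19 = €48.52

€48.52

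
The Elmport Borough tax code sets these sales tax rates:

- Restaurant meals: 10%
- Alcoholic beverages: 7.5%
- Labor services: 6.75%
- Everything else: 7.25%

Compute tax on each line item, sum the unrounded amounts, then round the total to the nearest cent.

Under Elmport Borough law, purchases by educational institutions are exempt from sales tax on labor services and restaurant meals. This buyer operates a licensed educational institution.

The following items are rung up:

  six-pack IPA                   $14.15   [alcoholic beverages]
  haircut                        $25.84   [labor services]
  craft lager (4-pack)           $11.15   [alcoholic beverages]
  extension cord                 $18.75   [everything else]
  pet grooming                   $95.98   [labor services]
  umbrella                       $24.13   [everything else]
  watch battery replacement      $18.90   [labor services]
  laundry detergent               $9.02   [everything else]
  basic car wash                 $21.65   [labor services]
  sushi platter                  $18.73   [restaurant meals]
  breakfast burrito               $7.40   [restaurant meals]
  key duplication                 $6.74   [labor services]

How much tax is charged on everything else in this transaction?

$3.76

Extension cord $18.75: everything else → 7.25% → $1.359375
Umbrella $24.13: everything else → 7.25% → $1.749425
Laundry detergent $9.02: everything else → 7.25% → $0.65395
Tax on everything else: unrounded sum = $3.76275 → $3.76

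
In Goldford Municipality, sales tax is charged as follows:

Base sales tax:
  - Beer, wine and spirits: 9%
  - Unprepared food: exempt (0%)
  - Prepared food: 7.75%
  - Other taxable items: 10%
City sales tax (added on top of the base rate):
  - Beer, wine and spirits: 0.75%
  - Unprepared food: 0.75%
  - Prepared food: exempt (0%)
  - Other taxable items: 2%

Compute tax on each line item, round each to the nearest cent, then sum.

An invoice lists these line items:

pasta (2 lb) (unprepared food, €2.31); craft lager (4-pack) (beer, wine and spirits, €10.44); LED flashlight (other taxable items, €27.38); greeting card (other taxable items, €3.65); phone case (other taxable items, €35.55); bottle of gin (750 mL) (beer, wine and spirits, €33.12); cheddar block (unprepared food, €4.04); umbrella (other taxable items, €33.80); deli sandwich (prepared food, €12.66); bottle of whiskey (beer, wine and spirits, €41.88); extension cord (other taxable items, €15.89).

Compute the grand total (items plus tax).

Pasta (2 lb) €2.31: unprepared food → 0% + 0.75% city = 0.75% → €0.02
Craft lager (4-pack) €10.44: beer, wine and spirits → 9% + 0.75% city = 9.75% → €1.02
LED flashlight €27.38: other taxable items → 10% + 2% city = 12% → €3.29
Greeting card €3.65: other taxable items → 10% + 2% city = 12% → €0.44
Phone case €35.55: other taxable items → 10% + 2% city = 12% → €4.27
Bottle of gin (750 mL) €33.12: beer, wine and spirits → 9% + 0.75% city = 9.75% → €3.23
Cheddar block €4.04: unprepared food → 0% + 0.75% city = 0.75% → €0.03
Umbrella €33.80: other taxable items → 10% + 2% city = 12% → €4.06
Deli sandwich €12.66: prepared food → 7.75% + 0% city = 7.75% → €0.98
Bottle of whiskey €41.88: beer, wine and spirits → 9% + 0.75% city = 9.75% → €4.08
Extension cord €15.89: other taxable items → 10% + 2% city = 12% → €1.91
Subtotal = €220.72; tax = €23.33; total due = €244.05

€244.05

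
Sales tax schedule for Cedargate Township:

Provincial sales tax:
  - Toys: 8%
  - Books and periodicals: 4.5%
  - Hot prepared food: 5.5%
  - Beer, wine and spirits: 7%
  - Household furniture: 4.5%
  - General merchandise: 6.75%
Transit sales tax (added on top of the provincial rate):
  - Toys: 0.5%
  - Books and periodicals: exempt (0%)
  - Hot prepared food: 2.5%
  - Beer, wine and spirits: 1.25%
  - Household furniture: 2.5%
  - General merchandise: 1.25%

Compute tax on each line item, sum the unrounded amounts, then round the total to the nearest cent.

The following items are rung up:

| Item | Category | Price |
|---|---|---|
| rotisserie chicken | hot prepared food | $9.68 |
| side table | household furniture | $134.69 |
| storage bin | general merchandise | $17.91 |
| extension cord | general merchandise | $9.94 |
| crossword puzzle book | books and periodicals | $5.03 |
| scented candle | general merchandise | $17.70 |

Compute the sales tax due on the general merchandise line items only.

$3.64

Storage bin $17.91: general merchandise → 6.75% + 1.25% transit = 8% → $1.4328
Extension cord $9.94: general merchandise → 6.75% + 1.25% transit = 8% → $0.7952
Scented candle $17.70: general merchandise → 6.75% + 1.25% transit = 8% → $1.416
Tax on general merchandise: unrounded sum = $3.644 → $3.64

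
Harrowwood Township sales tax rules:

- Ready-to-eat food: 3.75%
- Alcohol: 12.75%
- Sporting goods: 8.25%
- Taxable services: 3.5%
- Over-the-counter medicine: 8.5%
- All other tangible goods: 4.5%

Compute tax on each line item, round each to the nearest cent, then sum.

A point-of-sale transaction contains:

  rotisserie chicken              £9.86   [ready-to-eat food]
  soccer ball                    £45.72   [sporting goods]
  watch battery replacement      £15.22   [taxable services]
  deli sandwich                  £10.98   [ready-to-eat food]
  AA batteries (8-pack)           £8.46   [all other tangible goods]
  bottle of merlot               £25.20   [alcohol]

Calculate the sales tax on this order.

Rotisserie chicken £9.86: ready-to-eat food → 3.75% → £0.37
Soccer ball £45.72: sporting goods → 8.25% → £3.77
Watch battery replacement £15.22: taxable services → 3.5% → £0.53
Deli sandwich £10.98: ready-to-eat food → 3.75% → £0.41
AA batteries (8-pack) £8.46: all other tangible goods → 4.5% → £0.38
Bottle of merlot £25.20: alcohol → 12.75% → £3.21
Total tax = £0.37 + £3.77 + £0.53 + £0.41 + £0.38 + £3.21 = £8.67

£8.67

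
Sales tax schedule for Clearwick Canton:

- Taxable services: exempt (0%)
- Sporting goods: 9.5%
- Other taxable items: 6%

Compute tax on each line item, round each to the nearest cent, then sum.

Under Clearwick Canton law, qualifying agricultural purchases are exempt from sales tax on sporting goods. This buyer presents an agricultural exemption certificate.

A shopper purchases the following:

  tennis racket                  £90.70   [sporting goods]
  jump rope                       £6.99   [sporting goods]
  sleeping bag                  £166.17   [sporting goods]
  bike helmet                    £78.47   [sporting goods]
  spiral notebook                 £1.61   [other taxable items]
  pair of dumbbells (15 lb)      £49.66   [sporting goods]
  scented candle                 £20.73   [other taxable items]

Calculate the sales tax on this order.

Tennis racket £90.70: sporting goods, buyer-exempt → 0% → £0.00
Jump rope £6.99: sporting goods, buyer-exempt → 0% → £0.00
Sleeping bag £166.17: sporting goods, buyer-exempt → 0% → £0.00
Bike helmet £78.47: sporting goods, buyer-exempt → 0% → £0.00
Spiral notebook £1.61: other taxable items → 6% → £0.10
Pair of dumbbells (15 lb) £49.66: sporting goods, buyer-exempt → 0% → £0.00
Scented candle £20.73: other taxable items → 6% → £1.24
Total tax = £0.10 + £1.24 = £1.34

£1.34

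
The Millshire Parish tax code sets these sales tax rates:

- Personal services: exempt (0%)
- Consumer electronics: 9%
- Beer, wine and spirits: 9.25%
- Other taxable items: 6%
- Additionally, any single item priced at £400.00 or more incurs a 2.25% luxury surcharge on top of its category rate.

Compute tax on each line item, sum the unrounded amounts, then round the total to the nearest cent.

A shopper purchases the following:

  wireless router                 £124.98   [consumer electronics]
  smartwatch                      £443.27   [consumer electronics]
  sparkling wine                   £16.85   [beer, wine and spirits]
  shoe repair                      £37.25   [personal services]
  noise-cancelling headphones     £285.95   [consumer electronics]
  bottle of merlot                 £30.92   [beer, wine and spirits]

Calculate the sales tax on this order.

£91.27

Wireless router £124.98: consumer electronics → 9% → £11.2482
Smartwatch £443.27: consumer electronics → 9% + 2.25% surcharge = 11.25% → £49.867875
Sparkling wine £16.85: beer, wine and spirits → 9.25% → £1.558625
Shoe repair £37.25: personal services → 0% → £0.00
Noise-cancelling headphones £285.95: consumer electronics → 9% → £25.7355
Bottle of merlot £30.92: beer, wine and spirits → 9.25% → £2.8601
Unrounded tax sum = £91.2703 → £91.27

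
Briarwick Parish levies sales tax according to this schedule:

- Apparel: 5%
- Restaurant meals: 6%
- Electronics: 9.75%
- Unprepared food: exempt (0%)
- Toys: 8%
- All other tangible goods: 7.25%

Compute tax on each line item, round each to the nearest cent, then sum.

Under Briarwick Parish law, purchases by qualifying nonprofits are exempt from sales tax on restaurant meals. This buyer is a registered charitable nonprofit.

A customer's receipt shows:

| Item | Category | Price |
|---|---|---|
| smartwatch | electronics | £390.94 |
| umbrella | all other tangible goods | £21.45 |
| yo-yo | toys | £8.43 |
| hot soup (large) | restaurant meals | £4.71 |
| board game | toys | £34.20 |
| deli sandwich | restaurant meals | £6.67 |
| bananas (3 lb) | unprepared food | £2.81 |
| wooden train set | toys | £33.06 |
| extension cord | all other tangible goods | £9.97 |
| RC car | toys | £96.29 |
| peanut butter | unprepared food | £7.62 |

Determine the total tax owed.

£54.15

Smartwatch £390.94: electronics → 9.75% → £38.12
Umbrella £21.45: all other tangible goods → 7.25% → £1.56
Yo-yo £8.43: toys → 8% → £0.67
Hot soup (large) £4.71: restaurant meals, buyer-exempt → 0% → £0.00
Board game £34.20: toys → 8% → £2.74
Deli sandwich £6.67: restaurant meals, buyer-exempt → 0% → £0.00
Bananas (3 lb) £2.81: unprepared food → 0% → £0.00
Wooden train set £33.06: toys → 8% → £2.64
Extension cord £9.97: all other tangible goods → 7.25% → £0.72
RC car £96.29: toys → 8% → £7.70
Peanut butter £7.62: unprepared food → 0% → £0.00
Total tax = £38.12 + £1.56 + £0.67 + £2.74 + £2.64 + £0.72 + £7.70 = £54.15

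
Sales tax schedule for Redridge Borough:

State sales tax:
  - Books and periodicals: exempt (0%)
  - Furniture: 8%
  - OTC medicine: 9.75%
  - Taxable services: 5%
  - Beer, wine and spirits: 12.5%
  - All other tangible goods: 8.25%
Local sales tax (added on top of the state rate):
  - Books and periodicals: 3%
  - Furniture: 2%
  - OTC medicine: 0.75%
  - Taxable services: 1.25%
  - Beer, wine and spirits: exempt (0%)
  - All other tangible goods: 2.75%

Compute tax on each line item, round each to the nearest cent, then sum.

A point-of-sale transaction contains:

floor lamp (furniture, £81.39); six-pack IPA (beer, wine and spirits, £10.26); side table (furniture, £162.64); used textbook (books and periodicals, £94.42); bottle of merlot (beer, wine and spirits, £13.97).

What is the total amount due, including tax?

£392.94

Floor lamp £81.39: furniture → 8% + 2% local = 10% → £8.14
Six-pack IPA £10.26: beer, wine and spirits → 12.5% + 0% local = 12.5% → £1.28
Side table £162.64: furniture → 8% + 2% local = 10% → £16.26
Used textbook £94.42: books and periodicals → 0% + 3% local = 3% → £2.83
Bottle of merlot £13.97: beer, wine and spirits → 12.5% + 0% local = 12.5% → £1.75
Subtotal = £362.68; tax = £30.26; total due = £392.94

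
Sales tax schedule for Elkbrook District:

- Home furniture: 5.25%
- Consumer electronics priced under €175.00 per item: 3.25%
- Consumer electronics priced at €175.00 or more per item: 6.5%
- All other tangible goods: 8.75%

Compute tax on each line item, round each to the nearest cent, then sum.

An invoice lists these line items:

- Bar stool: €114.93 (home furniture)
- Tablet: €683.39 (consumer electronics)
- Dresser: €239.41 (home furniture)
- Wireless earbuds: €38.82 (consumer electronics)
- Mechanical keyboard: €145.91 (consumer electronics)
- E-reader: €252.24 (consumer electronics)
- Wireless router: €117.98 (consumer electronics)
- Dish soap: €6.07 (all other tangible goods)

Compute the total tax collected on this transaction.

€89.78

Bar stool €114.93: home furniture → 5.25% → €6.03
Tablet €683.39: consumer electronics, €175.00 or more → 6.5% → €44.42
Dresser €239.41: home furniture → 5.25% → €12.57
Wireless earbuds €38.82: consumer electronics, under €175.00 → 3.25% → €1.26
Mechanical keyboard €145.91: consumer electronics, under €175.00 → 3.25% → €4.74
E-reader €252.24: consumer electronics, €175.00 or more → 6.5% → €16.40
Wireless router €117.98: consumer electronics, under €175.00 → 3.25% → €3.83
Dish soap €6.07: all other tangible goods → 8.75% → €0.53
Total tax = €6.03 + €44.42 + €12.57 + €1.26 + €4.74 + €16.40 + €3.83 + €0.53 = €89.78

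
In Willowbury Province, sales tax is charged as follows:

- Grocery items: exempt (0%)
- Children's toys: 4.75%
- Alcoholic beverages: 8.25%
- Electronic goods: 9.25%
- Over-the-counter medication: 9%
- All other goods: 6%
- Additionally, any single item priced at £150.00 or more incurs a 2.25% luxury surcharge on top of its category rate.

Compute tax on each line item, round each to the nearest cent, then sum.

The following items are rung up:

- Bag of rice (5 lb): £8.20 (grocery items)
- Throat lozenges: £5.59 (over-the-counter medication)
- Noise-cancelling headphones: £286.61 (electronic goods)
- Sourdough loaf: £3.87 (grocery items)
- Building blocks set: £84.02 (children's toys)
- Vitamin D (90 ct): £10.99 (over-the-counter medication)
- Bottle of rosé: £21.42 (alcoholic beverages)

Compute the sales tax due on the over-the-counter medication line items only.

Throat lozenges £5.59: over-the-counter medication → 9% → £0.50
Vitamin D (90 ct) £10.99: over-the-counter medication → 9% → £0.99
Tax on over-the-counter medication = £0.50 + £0.99 = £1.49

£1.49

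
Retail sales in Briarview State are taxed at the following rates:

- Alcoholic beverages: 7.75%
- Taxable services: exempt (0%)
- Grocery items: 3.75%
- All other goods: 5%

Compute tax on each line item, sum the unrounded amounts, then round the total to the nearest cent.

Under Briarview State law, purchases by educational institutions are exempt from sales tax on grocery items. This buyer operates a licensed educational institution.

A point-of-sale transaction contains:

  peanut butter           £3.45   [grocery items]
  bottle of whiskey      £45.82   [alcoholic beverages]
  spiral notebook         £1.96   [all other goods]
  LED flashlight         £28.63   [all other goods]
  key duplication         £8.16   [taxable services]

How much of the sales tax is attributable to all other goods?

£1.53

Spiral notebook £1.96: all other goods → 5% → £0.098
LED flashlight £28.63: all other goods → 5% → £1.4315
Tax on all other goods: unrounded sum = £1.5295 → £1.53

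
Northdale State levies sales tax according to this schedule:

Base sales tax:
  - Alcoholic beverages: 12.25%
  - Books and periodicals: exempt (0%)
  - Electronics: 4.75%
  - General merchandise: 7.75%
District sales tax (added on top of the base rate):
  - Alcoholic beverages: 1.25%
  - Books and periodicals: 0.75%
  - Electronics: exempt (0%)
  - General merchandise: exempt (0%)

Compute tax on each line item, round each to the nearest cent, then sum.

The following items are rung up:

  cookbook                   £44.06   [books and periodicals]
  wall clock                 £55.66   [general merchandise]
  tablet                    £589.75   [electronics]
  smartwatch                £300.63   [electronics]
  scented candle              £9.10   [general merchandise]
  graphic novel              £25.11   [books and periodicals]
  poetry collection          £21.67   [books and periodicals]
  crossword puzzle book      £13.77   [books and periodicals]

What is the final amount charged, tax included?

£1107.84

Cookbook £44.06: books and periodicals → 0% + 0.75% district = 0.75% → £0.33
Wall clock £55.66: general merchandise → 7.75% + 0% district = 7.75% → £4.31
Tablet £589.75: electronics → 4.75% + 0% district = 4.75% → £28.01
Smartwatch £300.63: electronics → 4.75% + 0% district = 4.75% → £14.28
Scented candle £9.10: general merchandise → 7.75% + 0% district = 7.75% → £0.71
Graphic novel £25.11: books and periodicals → 0% + 0.75% district = 0.75% → £0.19
Poetry collection £21.67: books and periodicals → 0% + 0.75% district = 0.75% → £0.16
Crossword puzzle book £13.77: books and periodicals → 0% + 0.75% district = 0.75% → £0.10
Subtotal = £1059.75; tax = £48.09; total due = £1107.84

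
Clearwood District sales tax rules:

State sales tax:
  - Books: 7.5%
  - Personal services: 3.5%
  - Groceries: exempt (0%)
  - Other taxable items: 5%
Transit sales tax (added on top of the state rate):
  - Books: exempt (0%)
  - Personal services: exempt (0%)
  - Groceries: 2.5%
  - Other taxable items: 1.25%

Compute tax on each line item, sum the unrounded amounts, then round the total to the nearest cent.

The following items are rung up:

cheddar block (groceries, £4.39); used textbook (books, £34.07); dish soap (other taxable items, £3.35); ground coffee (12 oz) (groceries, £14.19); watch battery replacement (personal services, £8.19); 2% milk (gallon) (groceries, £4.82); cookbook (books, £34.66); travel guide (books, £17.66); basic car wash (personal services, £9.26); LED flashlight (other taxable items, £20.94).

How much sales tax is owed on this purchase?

£9.19

Cheddar block £4.39: groceries → 0% + 2.5% transit = 2.5% → £0.10975
Used textbook £34.07: books → 7.5% + 0% transit = 7.5% → £2.55525
Dish soap £3.35: other taxable items → 5% + 1.25% transit = 6.25% → £0.209375
Ground coffee (12 oz) £14.19: groceries → 0% + 2.5% transit = 2.5% → £0.35475
Watch battery replacement £8.19: personal services → 3.5% + 0% transit = 3.5% → £0.28665
2% milk (gallon) £4.82: groceries → 0% + 2.5% transit = 2.5% → £0.1205
Cookbook £34.66: books → 7.5% + 0% transit = 7.5% → £2.5995
Travel guide £17.66: books → 7.5% + 0% transit = 7.5% → £1.3245
Basic car wash £9.26: personal services → 3.5% + 0% transit = 3.5% → £0.3241
LED flashlight £20.94: other taxable items → 5% + 1.25% transit = 6.25% → £1.30875
Unrounded tax sum = £9.193125 → £9.19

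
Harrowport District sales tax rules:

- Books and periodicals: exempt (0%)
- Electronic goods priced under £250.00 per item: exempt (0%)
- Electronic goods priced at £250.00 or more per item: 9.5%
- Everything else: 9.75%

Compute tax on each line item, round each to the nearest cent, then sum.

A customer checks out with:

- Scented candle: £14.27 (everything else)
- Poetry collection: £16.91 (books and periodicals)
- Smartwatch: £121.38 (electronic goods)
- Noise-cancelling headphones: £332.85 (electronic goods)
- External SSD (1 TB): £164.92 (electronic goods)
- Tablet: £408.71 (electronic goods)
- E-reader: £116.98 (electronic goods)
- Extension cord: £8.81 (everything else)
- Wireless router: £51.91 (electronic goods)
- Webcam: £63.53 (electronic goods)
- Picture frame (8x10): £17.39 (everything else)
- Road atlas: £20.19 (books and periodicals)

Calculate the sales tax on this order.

Scented candle £14.27: everything else → 9.75% → £1.39
Poetry collection £16.91: books and periodicals → 0% → £0.00
Smartwatch £121.38: electronic goods, under £250.00 → 0% → £0.00
Noise-cancelling headphones £332.85: electronic goods, £250.00 or more → 9.5% → £31.62
External SSD (1 TB) £164.92: electronic goods, under £250.00 → 0% → £0.00
Tablet £408.71: electronic goods, £250.00 or more → 9.5% → £38.83
E-reader £116.98: electronic goods, under £250.00 → 0% → £0.00
Extension cord £8.81: everything else → 9.75% → £0.86
Wireless router £51.91: electronic goods, under £250.00 → 0% → £0.00
Webcam £63.53: electronic goods, under £250.00 → 0% → £0.00
Picture frame (8x10) £17.39: everything else → 9.75% → £1.70
Road atlas £20.19: books and periodicals → 0% → £0.00
Total tax = £1.39 + £31.62 + £38.83 + £0.86 + £1.70 = £74.40

£74.40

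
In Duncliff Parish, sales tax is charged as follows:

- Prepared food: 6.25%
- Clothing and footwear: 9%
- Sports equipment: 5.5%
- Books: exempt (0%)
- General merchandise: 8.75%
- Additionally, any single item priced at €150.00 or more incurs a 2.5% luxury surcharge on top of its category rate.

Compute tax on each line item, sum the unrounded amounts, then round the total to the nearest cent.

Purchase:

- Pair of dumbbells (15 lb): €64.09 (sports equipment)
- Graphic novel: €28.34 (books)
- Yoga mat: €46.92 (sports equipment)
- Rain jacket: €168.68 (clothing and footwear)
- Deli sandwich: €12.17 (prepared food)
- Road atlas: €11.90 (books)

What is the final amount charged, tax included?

€358.36

Pair of dumbbells (15 lb) €64.09: sports equipment → 5.5% → €3.52495
Graphic novel €28.34: books → 0% → €0.00
Yoga mat €46.92: sports equipment → 5.5% → €2.5806
Rain jacket €168.68: clothing and footwear → 9% + 2.5% surcharge = 11.5% → €19.3982
Deli sandwich €12.17: prepared food → 6.25% → €0.760625
Road atlas €11.90: books → 0% → €0.00
Subtotal = €332.10; unrounded tax = €26.264375 → €26.26; total due = €358.36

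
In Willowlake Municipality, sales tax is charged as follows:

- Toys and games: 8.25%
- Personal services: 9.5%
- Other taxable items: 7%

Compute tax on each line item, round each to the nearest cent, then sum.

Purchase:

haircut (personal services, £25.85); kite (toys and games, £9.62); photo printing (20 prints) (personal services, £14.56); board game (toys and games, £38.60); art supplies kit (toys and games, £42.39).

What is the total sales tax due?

£11.31

Haircut £25.85: personal services → 9.5% → £2.46
Kite £9.62: toys and games → 8.25% → £0.79
Photo printing (20 prints) £14.56: personal services → 9.5% → £1.38
Board game £38.60: toys and games → 8.25% → £3.18
Art supplies kit £42.39: toys and games → 8.25% → £3.50
Total tax = £2.46 + £0.79 + £1.38 + £3.18 + £3.50 = £11.31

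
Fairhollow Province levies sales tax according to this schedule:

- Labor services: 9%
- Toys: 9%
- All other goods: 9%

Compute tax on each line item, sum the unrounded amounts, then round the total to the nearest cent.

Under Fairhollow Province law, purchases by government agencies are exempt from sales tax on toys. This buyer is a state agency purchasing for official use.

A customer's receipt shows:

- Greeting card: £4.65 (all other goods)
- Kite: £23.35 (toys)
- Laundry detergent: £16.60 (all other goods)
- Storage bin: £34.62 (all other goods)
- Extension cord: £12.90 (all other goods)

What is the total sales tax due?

£6.19

Greeting card £4.65: all other goods → 9% → £0.4185
Kite £23.35: toys, buyer-exempt → 0% → £0.00
Laundry detergent £16.60: all other goods → 9% → £1.494
Storage bin £34.62: all other goods → 9% → £3.1158
Extension cord £12.90: all other goods → 9% → £1.161
Unrounded tax sum = £6.1893 → £6.19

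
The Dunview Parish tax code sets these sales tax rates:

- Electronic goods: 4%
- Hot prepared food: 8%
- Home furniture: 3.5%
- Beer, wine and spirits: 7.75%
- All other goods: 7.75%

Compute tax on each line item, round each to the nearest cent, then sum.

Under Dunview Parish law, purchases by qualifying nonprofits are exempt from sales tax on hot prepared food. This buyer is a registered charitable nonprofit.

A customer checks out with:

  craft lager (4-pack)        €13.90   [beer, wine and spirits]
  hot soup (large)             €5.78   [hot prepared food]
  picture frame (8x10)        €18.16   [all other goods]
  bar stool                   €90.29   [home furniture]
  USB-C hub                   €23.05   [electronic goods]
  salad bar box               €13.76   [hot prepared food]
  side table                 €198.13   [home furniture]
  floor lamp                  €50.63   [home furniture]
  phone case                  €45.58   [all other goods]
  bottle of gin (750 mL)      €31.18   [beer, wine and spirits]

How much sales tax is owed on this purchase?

€21.22

Craft lager (4-pack) €13.90: beer, wine and spirits → 7.75% → €1.08
Hot soup (large) €5.78: hot prepared food, buyer-exempt → 0% → €0.00
Picture frame (8x10) €18.16: all other goods → 7.75% → €1.41
Bar stool €90.29: home furniture → 3.5% → €3.16
USB-C hub €23.05: electronic goods → 4% → €0.92
Salad bar box €13.76: hot prepared food, buyer-exempt → 0% → €0.00
Side table €198.13: home furniture → 3.5% → €6.93
Floor lamp €50.63: home furniture → 3.5% → €1.77
Phone case €45.58: all other goods → 7.75% → €3.53
Bottle of gin (750 mL) €31.18: beer, wine and spirits → 7.75% → €2.42
Total tax = €1.08 + €1.41 + €3.16 + €0.92 + €6.93 + €1.77 + €3.53 + €2.42 = €21.22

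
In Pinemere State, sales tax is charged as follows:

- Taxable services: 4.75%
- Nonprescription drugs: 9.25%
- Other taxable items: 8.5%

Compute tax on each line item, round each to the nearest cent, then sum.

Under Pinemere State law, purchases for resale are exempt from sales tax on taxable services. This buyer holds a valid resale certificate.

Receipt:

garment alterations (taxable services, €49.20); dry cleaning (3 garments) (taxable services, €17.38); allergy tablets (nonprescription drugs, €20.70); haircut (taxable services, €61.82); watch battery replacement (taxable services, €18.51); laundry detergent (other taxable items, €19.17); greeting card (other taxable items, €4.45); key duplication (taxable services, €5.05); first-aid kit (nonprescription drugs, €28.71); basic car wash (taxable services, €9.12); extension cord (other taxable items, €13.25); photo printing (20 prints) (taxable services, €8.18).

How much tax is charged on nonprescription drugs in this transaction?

€4.57

Allergy tablets €20.70: nonprescription drugs → 9.25% → €1.91
First-aid kit €28.71: nonprescription drugs → 9.25% → €2.66
Tax on nonprescription drugs = €1.91 + €2.66 = €4.57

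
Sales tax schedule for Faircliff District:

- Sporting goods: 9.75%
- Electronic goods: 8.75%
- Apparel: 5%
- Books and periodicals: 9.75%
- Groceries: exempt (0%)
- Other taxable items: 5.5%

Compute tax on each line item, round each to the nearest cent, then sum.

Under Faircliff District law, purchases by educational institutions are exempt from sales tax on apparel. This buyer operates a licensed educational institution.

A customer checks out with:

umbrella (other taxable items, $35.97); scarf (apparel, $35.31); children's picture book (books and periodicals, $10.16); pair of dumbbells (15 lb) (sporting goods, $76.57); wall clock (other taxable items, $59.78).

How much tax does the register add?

Umbrella $35.97: other taxable items → 5.5% → $1.98
Scarf $35.31: apparel, buyer-exempt → 0% → $0.00
Children's picture book $10.16: books and periodicals → 9.75% → $0.99
Pair of dumbbells (15 lb) $76.57: sporting goods → 9.75% → $7.47
Wall clock $59.78: other taxable items → 5.5% → $3.29
Total tax = $1.98 + $0.99 + $7.47 + $3.29 = $13.73

$13.73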